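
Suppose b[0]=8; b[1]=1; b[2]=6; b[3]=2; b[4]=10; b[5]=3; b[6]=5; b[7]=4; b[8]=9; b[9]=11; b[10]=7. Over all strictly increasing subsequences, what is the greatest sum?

31

Let S[i] be the best sum of a strictly increasing subsequence ending at i:
i:      0  1  2  3  4  5  6  7  8  9 10
b[i]:   8  1  6  2 10  3  5  4  9 11  7
S:      8  1  7  3 18  6 11 10 20 31 18
Maximum is 31 (e.g. 1 + 2 + 3 + 5 + 9 + 11).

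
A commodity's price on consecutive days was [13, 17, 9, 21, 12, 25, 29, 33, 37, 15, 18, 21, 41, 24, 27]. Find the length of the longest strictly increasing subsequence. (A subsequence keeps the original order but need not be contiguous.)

Let dp[i] be the length of the longest such subsequence ending at index i:
i:      1  2  3  4  5  6  7  8  9 10 11 12 13 14 15
a[i]:  13 17  9 21 12 25 29 33 37 15 18 21 41 24 27
dp:     1  2  1  3  2  4  5  6  7  3  4  5  8  6  7
Maximum dp value is 8.

8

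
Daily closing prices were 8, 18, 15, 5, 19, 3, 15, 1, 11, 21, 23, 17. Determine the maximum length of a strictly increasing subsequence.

5

Let dp[i] be the length of the longest such subsequence ending at index i:
i:      1  2  3  4  5  6  7  8  9 10 11 12
a[i]:   8 18 15  5 19  3 15  1 11 21 23 17
dp:     1  2  2  1  3  1  2  1  2  4  5  3
Maximum dp value is 5.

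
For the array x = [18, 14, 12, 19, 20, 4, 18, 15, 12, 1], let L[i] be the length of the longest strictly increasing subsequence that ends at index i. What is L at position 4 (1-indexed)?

2

dp[i] = 1 + max{dp[j] : j<i, x[j]<x[i]} (or 1 if no such j):
i:      1  2  3  4  5  6  7  8  9 10
x[i]:  18 14 12 19 20  4 18 15 12  1
dp:     1  1  1  2  3  1  2  2  2  1
At index 4 the value is 2.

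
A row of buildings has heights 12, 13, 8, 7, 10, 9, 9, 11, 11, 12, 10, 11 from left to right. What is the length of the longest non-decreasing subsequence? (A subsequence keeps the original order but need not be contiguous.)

Track the smallest tail for each achievable length (allowing ties):
12 → extends → [12]
13 → extends → [12, 13]
8 → replaces 12 → [8, 13]
7 → replaces 8 → [7, 13]
10 → replaces 13 → [7, 10]
9 → replaces 10 → [7, 9]
9 → extends → [7, 9, 9]
11 → extends → [7, 9, 9, 11]
11 → extends → [7, 9, 9, 11, 11]
12 → extends → [7, 9, 9, 11, 11, 12]
10 → replaces 11 → [7, 9, 9, 10, 11, 12]
11 → replaces 12 → [7, 9, 9, 10, 11, 11]
Six tails, so the longest non-decreasing subsequence has length 6 (e.g. 8, 9, 9, 11, 11, 12).

6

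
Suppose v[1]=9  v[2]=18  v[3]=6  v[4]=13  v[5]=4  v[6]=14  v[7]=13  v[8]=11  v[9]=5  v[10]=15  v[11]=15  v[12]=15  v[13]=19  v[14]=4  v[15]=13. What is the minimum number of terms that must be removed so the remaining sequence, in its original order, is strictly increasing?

10

Fewest deletions = n − (longest strictly increasing subsequence).
i:      1  2  3  4  5  6  7  8  9 10 11 12 13 14 15
v[i]:   9 18  6 13  4 14 13 11  5 15 15 15 19  4 13
dp:     1  2  1  2  1  3  2  2  2  4  4  4  5  1  3
max dp = 5, so deletions = 15 − 5 = 10.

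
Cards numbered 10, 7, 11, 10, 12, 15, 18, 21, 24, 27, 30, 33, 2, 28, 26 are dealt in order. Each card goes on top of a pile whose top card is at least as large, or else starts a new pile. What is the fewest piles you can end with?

Place each on the leftmost legal pile:
10 → new pile 1 (tops now [10])
7 → pile 1 (tops now [7])
11 → new pile 2 (tops now [7, 11])
10 → pile 2 (tops now [7, 10])
12 → new pile 3 (tops now [7, 10, 12])
15 → new pile 4 (tops now [7, 10, 12, 15])
18 → new pile 5 (tops now [7, 10, 12, 15, 18])
21 → new pile 6 (tops now [7, 10, 12, 15, 18, 21])
24 → new pile 7 (tops now [7, 10, 12, 15, 18, 21, 24])
27 → new pile 8 (tops now [7, 10, 12, 15, 18, 21, 24, 27])
30 → new pile 9 (tops now [7, 10, 12, 15, 18, 21, 24, 27, 30])
33 → new pile 10 (tops now [7, 10, 12, 15, 18, 21, 24, 27, 30, 33])
2 → pile 1 (tops now [2, 10, 12, 15, 18, 21, 24, 27, 30, 33])
28 → pile 9 (tops now [2, 10, 12, 15, 18, 21, 24, 27, 28, 33])
26 → pile 8 (tops now [2, 10, 12, 15, 18, 21, 24, 26, 28, 33])
Ten piles.

10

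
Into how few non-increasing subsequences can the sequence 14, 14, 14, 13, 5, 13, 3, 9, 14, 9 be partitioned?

The minimum number of non-increasing subsequences covering a sequence equals the length of its longest strictly increasing subsequence.
LIS length is 3 (e.g. 5, 13, 14), so 3 piles are needed.

3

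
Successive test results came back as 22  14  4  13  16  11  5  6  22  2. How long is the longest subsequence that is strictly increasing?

Track the smallest tail for each achievable length (strict):
22 → extends → [22]
14 → replaces 22 → [14]
4 → replaces 14 → [4]
13 → extends → [4, 13]
16 → extends → [4, 13, 16]
11 → replaces 13 → [4, 11, 16]
5 → replaces 11 → [4, 5, 16]
6 → replaces 16 → [4, 5, 6]
22 → extends → [4, 5, 6, 22]
2 → replaces 4 → [2, 5, 6, 22]
Four tails, so the longest strictly increasing subsequence has length 4 (e.g. 4, 13, 16, 22).

4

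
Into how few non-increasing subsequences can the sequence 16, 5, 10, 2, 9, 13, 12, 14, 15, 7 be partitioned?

5

Place each on the leftmost legal pile:
16 → new pile 1 (tops now [16])
5 → pile 1 (tops now [5])
10 → new pile 2 (tops now [5, 10])
2 → pile 1 (tops now [2, 10])
9 → pile 2 (tops now [2, 9])
13 → new pile 3 (tops now [2, 9, 13])
12 → pile 3 (tops now [2, 9, 12])
14 → new pile 4 (tops now [2, 9, 12, 14])
15 → new pile 5 (tops now [2, 9, 12, 14, 15])
7 → pile 2 (tops now [2, 7, 12, 14, 15])
Five piles.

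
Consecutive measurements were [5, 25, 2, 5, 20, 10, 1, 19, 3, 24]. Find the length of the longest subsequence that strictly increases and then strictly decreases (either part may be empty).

5

inc[i] = longest strictly increasing subsequence ending at i; dec[i] = longest strictly decreasing subsequence starting at i:
i:      1  2  3  4  5  6  7  8  9 10
a[i]:   5 25  2  5 20 10  1 19  3 24
inc:    1  2  1  2  3  3  1  4  2  5
dec:    3  4  2  2  3  2  1  2  1  1
Best peak at i=2 (value 25): inc=2, dec=4, length 2+4−1 = 5.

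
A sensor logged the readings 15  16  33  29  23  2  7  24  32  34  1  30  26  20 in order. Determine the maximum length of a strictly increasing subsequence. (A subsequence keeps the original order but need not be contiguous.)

6

Track the smallest tail for each achievable length (strict):
15 → extends → [15]
16 → extends → [15, 16]
33 → extends → [15, 16, 33]
29 → replaces 33 → [15, 16, 29]
23 → replaces 29 → [15, 16, 23]
2 → replaces 15 → [2, 16, 23]
7 → replaces 16 → [2, 7, 23]
24 → extends → [2, 7, 23, 24]
32 → extends → [2, 7, 23, 24, 32]
34 → extends → [2, 7, 23, 24, 32, 34]
1 → replaces 2 → [1, 7, 23, 24, 32, 34]
30 → replaces 32 → [1, 7, 23, 24, 30, 34]
26 → replaces 30 → [1, 7, 23, 24, 26, 34]
20 → replaces 23 → [1, 7, 20, 24, 26, 34]
Six tails, so the longest strictly increasing subsequence has length 6 (e.g. 15, 16, 23, 24, 32, 34).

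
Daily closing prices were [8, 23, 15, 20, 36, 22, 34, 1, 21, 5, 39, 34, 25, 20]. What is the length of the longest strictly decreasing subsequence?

Negate each value so 'decreasing' becomes 'increasing', then run patience tails on the negated sequence:
-8 → extends → [-8]
-23 → replaces -8 → [-23]
-15 → extends → [-23, -15]
-20 → replaces -15 → [-23, -20]
-36 → replaces -23 → [-36, -20]
-22 → replaces -20 → [-36, -22]
-34 → replaces -22 → [-36, -34]
-1 → extends → [-36, -34, -1]
-21 → replaces -1 → [-36, -34, -21]
-5 → extends → [-36, -34, -21, -5]
-39 → replaces -36 → [-39, -34, -21, -5]
-34 → already a tail → [-39, -34, -21, -5]
-25 → replaces -21 → [-39, -34, -25, -5]
-20 → replaces -5 → [-39, -34, -25, -20]
Four tails, so the longest strictly decreasing subsequence of the original has length 4.

4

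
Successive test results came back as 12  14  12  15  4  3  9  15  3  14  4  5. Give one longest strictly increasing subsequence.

12, 14, 15

Patience tails give the LIS length; then backtrack through the dp parents:
12 → extends → [12]
14 → extends → [12, 14]
12 → already a tail → [12, 14]
15 → extends → [12, 14, 15]
4 → replaces 12 → [4, 14, 15]
3 → replaces 4 → [3, 14, 15]
9 → replaces 14 → [3, 9, 15]
15 → already a tail → [3, 9, 15]
3 → already a tail → [3, 9, 15]
14 → replaces 15 → [3, 9, 14]
4 → replaces 9 → [3, 4, 14]
5 → replaces 14 → [3, 4, 5]
Length 3; one witness is 12, 14, 15.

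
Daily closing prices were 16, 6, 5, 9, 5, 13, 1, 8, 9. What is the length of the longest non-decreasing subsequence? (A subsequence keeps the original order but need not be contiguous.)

4

Let dp[i] be the length of the longest such subsequence ending at index i:
i:      1  2  3  4  5  6  7  8  9
a[i]:  16  6  5  9  5 13  1  8  9
dp:     1  1  1  2  2  3  1  3  4
Maximum dp value is 4.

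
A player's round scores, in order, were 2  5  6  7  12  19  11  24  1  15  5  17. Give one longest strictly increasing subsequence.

Patience tails give the LIS length; then backtrack through the dp parents:
2 → extends → [2]
5 → extends → [2, 5]
6 → extends → [2, 5, 6]
7 → extends → [2, 5, 6, 7]
12 → extends → [2, 5, 6, 7, 12]
19 → extends → [2, 5, 6, 7, 12, 19]
11 → replaces 12 → [2, 5, 6, 7, 11, 19]
24 → extends → [2, 5, 6, 7, 11, 19, 24]
1 → replaces 2 → [1, 5, 6, 7, 11, 19, 24]
15 → replaces 19 → [1, 5, 6, 7, 11, 15, 24]
5 → already a tail → [1, 5, 6, 7, 11, 15, 24]
17 → replaces 24 → [1, 5, 6, 7, 11, 15, 17]
Length 7; one witness is 2, 5, 6, 7, 12, 19, 24.

2, 5, 6, 7, 12, 19, 24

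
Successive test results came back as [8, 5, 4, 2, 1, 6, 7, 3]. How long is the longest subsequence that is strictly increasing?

3

Track the smallest tail for each achievable length (strict):
8 → extends → [8]
5 → replaces 8 → [5]
4 → replaces 5 → [4]
2 → replaces 4 → [2]
1 → replaces 2 → [1]
6 → extends → [1, 6]
7 → extends → [1, 6, 7]
3 → replaces 6 → [1, 3, 7]
Three tails, so the longest strictly increasing subsequence has length 3 (e.g. 5, 6, 7).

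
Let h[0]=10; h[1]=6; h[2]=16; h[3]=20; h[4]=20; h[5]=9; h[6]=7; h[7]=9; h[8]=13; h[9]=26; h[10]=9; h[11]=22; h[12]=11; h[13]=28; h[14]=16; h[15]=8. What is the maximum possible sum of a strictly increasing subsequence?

Let S[i] be the best sum of a strictly increasing subsequence ending at i:
i:       0   1   2   3   4   5   6   7   8   9  10  11  12  13  14  15
h[i]:   10   6  16  20  20   9   7   9  13  26   9  22  11  28  16   8
S:      10   6  26  46  46  15  13  22  35  72  22  68  33 100  51  21
Maximum is 100 (e.g. 10 + 16 + 20 + 26 + 28).

100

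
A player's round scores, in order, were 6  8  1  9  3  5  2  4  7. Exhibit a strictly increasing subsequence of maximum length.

1, 3, 5, 7

Patience tails give the LIS length; then backtrack through the dp parents:
6 → extends → [6]
8 → extends → [6, 8]
1 → replaces 6 → [1, 8]
9 → extends → [1, 8, 9]
3 → replaces 8 → [1, 3, 9]
5 → replaces 9 → [1, 3, 5]
2 → replaces 3 → [1, 2, 5]
4 → replaces 5 → [1, 2, 4]
7 → extends → [1, 2, 4, 7]
Length 4; one witness is 1, 3, 5, 7.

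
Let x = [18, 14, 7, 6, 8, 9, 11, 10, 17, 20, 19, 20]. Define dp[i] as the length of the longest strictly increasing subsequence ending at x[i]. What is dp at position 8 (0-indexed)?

5

dp[i] = 1 + max{dp[j] : j<i, x[j]<x[i]} (or 1 if no such j):
i:      0  1  2  3  4  5  6  7  8  9 10 11
x[i]:  18 14  7  6  8  9 11 10 17 20 19 20
dp:     1  1  1  1  2  3  4  4  5  6  6  7
At index 8 the value is 5.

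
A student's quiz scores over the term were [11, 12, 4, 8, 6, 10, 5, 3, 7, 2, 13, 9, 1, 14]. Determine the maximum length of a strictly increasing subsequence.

5

Let dp[i] be the length of the longest such subsequence ending at index i:
i:      1  2  3  4  5  6  7  8  9 10 11 12 13 14
a[i]:  11 12  4  8  6 10  5  3  7  2 13  9  1 14
dp:     1  2  1  2  2  3  2  1  3  1  4  4  1  5
Maximum dp value is 5.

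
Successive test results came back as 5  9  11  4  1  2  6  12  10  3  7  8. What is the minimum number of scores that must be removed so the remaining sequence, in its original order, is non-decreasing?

7

Fewest deletions = n − (longest non-decreasing subsequence).
i:      1  2  3  4  5  6  7  8  9 10 11 12
a[i]:   5  9 11  4  1  2  6 12 10  3  7  8
dp:     1  2  3  1  1  2  3  4  4  3  4  5
max dp = 5, so deletions = 12 − 5 = 7.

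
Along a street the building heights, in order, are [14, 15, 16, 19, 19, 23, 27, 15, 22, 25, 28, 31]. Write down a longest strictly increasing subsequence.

14, 15, 16, 19, 23, 27, 28, 31

Patience tails give the LIS length; then backtrack through the dp parents:
14 → extends → [14]
15 → extends → [14, 15]
16 → extends → [14, 15, 16]
19 → extends → [14, 15, 16, 19]
19 → already a tail → [14, 15, 16, 19]
23 → extends → [14, 15, 16, 19, 23]
27 → extends → [14, 15, 16, 19, 23, 27]
15 → already a tail → [14, 15, 16, 19, 23, 27]
22 → replaces 23 → [14, 15, 16, 19, 22, 27]
25 → replaces 27 → [14, 15, 16, 19, 22, 25]
28 → extends → [14, 15, 16, 19, 22, 25, 28]
31 → extends → [14, 15, 16, 19, 22, 25, 28, 31]
Length 8; one witness is 14, 15, 16, 19, 23, 27, 28, 31.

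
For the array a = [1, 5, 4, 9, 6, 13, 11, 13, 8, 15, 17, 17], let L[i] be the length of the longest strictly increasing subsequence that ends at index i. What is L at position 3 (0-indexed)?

3

dp[i] = 1 + max{dp[j] : j<i, a[j]<a[i]} (or 1 if no such j):
i:      0  1  2  3  4  5  6  7  8  9 10 11
a[i]:   1  5  4  9  6 13 11 13  8 15 17 17
dp:     1  2  2  3  3  4  4  5  4  6  7  7
At index 3 the value is 3.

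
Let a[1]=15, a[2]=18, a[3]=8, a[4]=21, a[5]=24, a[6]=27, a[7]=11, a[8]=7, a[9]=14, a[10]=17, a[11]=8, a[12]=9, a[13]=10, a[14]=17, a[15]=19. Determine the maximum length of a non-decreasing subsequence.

6

Track the smallest tail for each achievable length (allowing ties):
15 → extends → [15]
18 → extends → [15, 18]
8 → replaces 15 → [8, 18]
21 → extends → [8, 18, 21]
24 → extends → [8, 18, 21, 24]
27 → extends → [8, 18, 21, 24, 27]
11 → replaces 18 → [8, 11, 21, 24, 27]
7 → replaces 8 → [7, 11, 21, 24, 27]
14 → replaces 21 → [7, 11, 14, 24, 27]
17 → replaces 24 → [7, 11, 14, 17, 27]
8 → replaces 11 → [7, 8, 14, 17, 27]
9 → replaces 14 → [7, 8, 9, 17, 27]
10 → replaces 17 → [7, 8, 9, 10, 27]
17 → replaces 27 → [7, 8, 9, 10, 17]
19 → extends → [7, 8, 9, 10, 17, 19]
Six tails, so the longest non-decreasing subsequence has length 6 (e.g. 8, 11, 14, 17, 17, 19).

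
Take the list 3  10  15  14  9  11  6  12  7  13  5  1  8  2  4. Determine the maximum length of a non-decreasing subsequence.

5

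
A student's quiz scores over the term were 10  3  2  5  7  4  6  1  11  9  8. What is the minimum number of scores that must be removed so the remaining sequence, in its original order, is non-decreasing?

Fewest deletions = n − (longest non-decreasing subsequence).
i:      1  2  3  4  5  6  7  8  9 10 11
a[i]:  10  3  2  5  7  4  6  1 11  9  8
dp:     1  1  1  2  3  2  3  1  4  4  4
max dp = 4, so deletions = 11 − 4 = 7.

7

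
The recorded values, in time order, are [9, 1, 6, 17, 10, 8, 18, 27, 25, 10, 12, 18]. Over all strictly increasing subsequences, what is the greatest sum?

Let S[i] be the best sum of a strictly increasing subsequence ending at i:
i:      1  2  3  4  5  6  7  8  9 10 11 12
a[i]:   9  1  6 17 10  8 18 27 25 10 12 18
S:      9  1  7 26 19 15 44 71 69 25 37 55
Maximum is 71 (e.g. 9 + 17 + 18 + 27).

71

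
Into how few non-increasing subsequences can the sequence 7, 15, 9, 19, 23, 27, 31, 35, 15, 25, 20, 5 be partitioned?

7

The minimum number of non-increasing subsequences covering a sequence equals the length of its longest strictly increasing subsequence.
LIS length is 7 (e.g. 7, 15, 19, 23, 27, 31, 35), so 7 piles are needed.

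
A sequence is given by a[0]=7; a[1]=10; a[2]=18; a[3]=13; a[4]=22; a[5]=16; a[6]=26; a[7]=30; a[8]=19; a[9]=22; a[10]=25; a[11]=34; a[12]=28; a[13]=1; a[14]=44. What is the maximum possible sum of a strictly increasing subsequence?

191

Let S[i] be the best sum of a strictly increasing subsequence ending at i:
i:       0   1   2   3   4   5   6   7   8   9  10  11  12  13  14
a[i]:    7  10  18  13  22  16  26  30  19  22  25  34  28   1  44
S:       7  17  35  30  57  46  83 113  65  87 112 147 140   1 191
Maximum is 191 (e.g. 7 + 10 + 18 + 22 + 26 + 30 + 34 + 44).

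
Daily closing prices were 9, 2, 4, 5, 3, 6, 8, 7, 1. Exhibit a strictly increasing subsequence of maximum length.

Patience tails give the LIS length; then backtrack through the dp parents:
9 → extends → [9]
2 → replaces 9 → [2]
4 → extends → [2, 4]
5 → extends → [2, 4, 5]
3 → replaces 4 → [2, 3, 5]
6 → extends → [2, 3, 5, 6]
8 → extends → [2, 3, 5, 6, 8]
7 → replaces 8 → [2, 3, 5, 6, 7]
1 → replaces 2 → [1, 3, 5, 6, 7]
Length 5; one witness is 2, 4, 5, 6, 8.

2, 4, 5, 6, 8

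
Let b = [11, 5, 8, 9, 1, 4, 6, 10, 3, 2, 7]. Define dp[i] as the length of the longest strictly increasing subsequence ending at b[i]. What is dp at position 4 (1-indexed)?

dp[i] = 1 + max{dp[j] : j<i, b[j]<b[i]} (or 1 if no such j):
i:      1  2  3  4  5  6  7  8  9 10 11
b[i]:  11  5  8  9  1  4  6 10  3  2  7
dp:     1  1  2  3  1  2  3  4  2  2  4
At index 4 the value is 3.

3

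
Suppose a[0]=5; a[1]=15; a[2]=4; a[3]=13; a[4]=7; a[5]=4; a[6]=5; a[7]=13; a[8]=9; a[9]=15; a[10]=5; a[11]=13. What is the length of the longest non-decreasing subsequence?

5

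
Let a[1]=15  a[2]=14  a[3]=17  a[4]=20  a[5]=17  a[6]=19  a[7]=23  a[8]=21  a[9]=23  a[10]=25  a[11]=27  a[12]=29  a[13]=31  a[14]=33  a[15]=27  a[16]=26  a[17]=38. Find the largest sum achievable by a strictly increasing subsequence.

279

Let S[i] be the best sum of a strictly increasing subsequence ending at i:
i:       1   2   3   4   5   6   7   8   9  10  11  12  13  14  15  16  17
a[i]:   15  14  17  20  17  19  23  21  23  25  27  29  31  33  27  26  38
S:      15  14  32  52  32  51  75  73  96 121 148 177 208 241 148 147 279
Maximum is 279 (e.g. 15 + 17 + 20 + 21 + 23 + 25 + 27 + 29 + 31 + 33 + 38).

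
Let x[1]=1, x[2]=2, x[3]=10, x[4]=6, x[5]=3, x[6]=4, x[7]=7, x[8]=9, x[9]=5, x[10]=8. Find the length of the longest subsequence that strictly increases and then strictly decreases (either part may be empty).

7

inc[i] = longest strictly increasing subsequence ending at i; dec[i] = longest strictly decreasing subsequence starting at i:
i:      1  2  3  4  5  6  7  8  9 10
x[i]:   1  2 10  6  3  4  7  9  5  8
inc:    1  2  3  3  3  4  5  6  5  6
dec:    1  1  3  2  1  1  2  2  1  1
Best peak at i=8 (value 9): inc=6, dec=2, length 6+2−1 = 7.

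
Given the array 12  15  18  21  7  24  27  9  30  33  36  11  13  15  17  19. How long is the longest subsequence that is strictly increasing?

9

Track the smallest tail for each achievable length (strict):
12 → extends → [12]
15 → extends → [12, 15]
18 → extends → [12, 15, 18]
21 → extends → [12, 15, 18, 21]
7 → replaces 12 → [7, 15, 18, 21]
24 → extends → [7, 15, 18, 21, 24]
27 → extends → [7, 15, 18, 21, 24, 27]
9 → replaces 15 → [7, 9, 18, 21, 24, 27]
30 → extends → [7, 9, 18, 21, 24, 27, 30]
33 → extends → [7, 9, 18, 21, 24, 27, 30, 33]
36 → extends → [7, 9, 18, 21, 24, 27, 30, 33, 36]
11 → replaces 18 → [7, 9, 11, 21, 24, 27, 30, 33, 36]
13 → replaces 21 → [7, 9, 11, 13, 24, 27, 30, 33, 36]
15 → replaces 24 → [7, 9, 11, 13, 15, 27, 30, 33, 36]
17 → replaces 27 → [7, 9, 11, 13, 15, 17, 30, 33, 36]
19 → replaces 30 → [7, 9, 11, 13, 15, 17, 19, 33, 36]
Nine tails, so the longest strictly increasing subsequence has length 9 (e.g. 12, 15, 18, 21, 24, 27, 30, 33, 36).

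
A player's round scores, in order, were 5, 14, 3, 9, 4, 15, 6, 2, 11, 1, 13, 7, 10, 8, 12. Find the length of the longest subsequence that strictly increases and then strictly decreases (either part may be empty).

inc[i] = longest strictly increasing subsequence ending at i; dec[i] = longest strictly decreasing subsequence starting at i:
i:      1  2  3  4  5  6  7  8  9 10 11 12 13 14 15
a[i]:   5 14  3  9  4 15  6  2 11  1 13  7 10  8 12
inc:    1  2  1  2  2  3  3  1  4  1  5  4  5  5  6
dec:    4  5  3  4  3  4  3  2  3  1  3  1  2  1  1
Best peak at i=11 (value 13): inc=5, dec=3, length 5+3−1 = 7.

7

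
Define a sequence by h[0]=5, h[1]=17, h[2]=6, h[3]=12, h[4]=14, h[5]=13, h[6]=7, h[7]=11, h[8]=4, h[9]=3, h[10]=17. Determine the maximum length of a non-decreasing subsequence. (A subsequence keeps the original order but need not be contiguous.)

5

Track the smallest tail for each achievable length (allowing ties):
5 → extends → [5]
17 → extends → [5, 17]
6 → replaces 17 → [5, 6]
12 → extends → [5, 6, 12]
14 → extends → [5, 6, 12, 14]
13 → replaces 14 → [5, 6, 12, 13]
7 → replaces 12 → [5, 6, 7, 13]
11 → replaces 13 → [5, 6, 7, 11]
4 → replaces 5 → [4, 6, 7, 11]
3 → replaces 4 → [3, 6, 7, 11]
17 → extends → [3, 6, 7, 11, 17]
Five tails, so the longest non-decreasing subsequence has length 5 (e.g. 5, 6, 12, 14, 17).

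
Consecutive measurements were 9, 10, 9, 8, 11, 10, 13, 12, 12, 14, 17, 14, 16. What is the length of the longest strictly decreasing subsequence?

3

Negate each value so 'decreasing' becomes 'increasing', then run patience tails on the negated sequence:
-9 → extends → [-9]
-10 → replaces -9 → [-10]
-9 → extends → [-10, -9]
-8 → extends → [-10, -9, -8]
-11 → replaces -10 → [-11, -9, -8]
-10 → replaces -9 → [-11, -10, -8]
-13 → replaces -11 → [-13, -10, -8]
-12 → replaces -10 → [-13, -12, -8]
-12 → already a tail → [-13, -12, -8]
-14 → replaces -13 → [-14, -12, -8]
-17 → replaces -14 → [-17, -12, -8]
-14 → replaces -12 → [-17, -14, -8]
-16 → replaces -14 → [-17, -16, -8]
Three tails, so the longest strictly decreasing subsequence of the original has length 3.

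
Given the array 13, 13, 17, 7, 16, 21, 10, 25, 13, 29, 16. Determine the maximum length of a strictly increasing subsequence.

Let dp[i] be the length of the longest such subsequence ending at index i:
i:      1  2  3  4  5  6  7  8  9 10 11
a[i]:  13 13 17  7 16 21 10 25 13 29 16
dp:     1  1  2  1  2  3  2  4  3  5  4
Maximum dp value is 5.

5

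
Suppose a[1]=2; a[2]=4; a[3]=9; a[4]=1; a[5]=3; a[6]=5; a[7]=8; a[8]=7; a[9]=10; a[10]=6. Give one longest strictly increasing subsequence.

Patience tails give the LIS length; then backtrack through the dp parents:
2 → extends → [2]
4 → extends → [2, 4]
9 → extends → [2, 4, 9]
1 → replaces 2 → [1, 4, 9]
3 → replaces 4 → [1, 3, 9]
5 → replaces 9 → [1, 3, 5]
8 → extends → [1, 3, 5, 8]
7 → replaces 8 → [1, 3, 5, 7]
10 → extends → [1, 3, 5, 7, 10]
6 → replaces 7 → [1, 3, 5, 6, 10]
Length 5; one witness is 2, 4, 5, 8, 10.

2, 4, 5, 8, 10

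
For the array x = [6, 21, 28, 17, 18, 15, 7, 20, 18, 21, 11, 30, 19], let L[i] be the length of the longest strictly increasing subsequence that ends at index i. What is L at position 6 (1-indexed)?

2

dp[i] = 1 + max{dp[j] : j<i, x[j]<x[i]} (or 1 if no such j):
i:      1  2  3  4  5  6  7  8  9 10 11 12 13
x[i]:   6 21 28 17 18 15  7 20 18 21 11 30 19
dp:     1  2  3  2  3  2  2  4  3  5  3  6  4
At index 6 the value is 2.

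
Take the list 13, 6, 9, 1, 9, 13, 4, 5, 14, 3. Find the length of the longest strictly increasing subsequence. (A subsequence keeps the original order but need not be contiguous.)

Track the smallest tail for each achievable length (strict):
13 → extends → [13]
6 → replaces 13 → [6]
9 → extends → [6, 9]
1 → replaces 6 → [1, 9]
9 → already a tail → [1, 9]
13 → extends → [1, 9, 13]
4 → replaces 9 → [1, 4, 13]
5 → replaces 13 → [1, 4, 5]
14 → extends → [1, 4, 5, 14]
3 → replaces 4 → [1, 3, 5, 14]
Four tails, so the longest strictly increasing subsequence has length 4 (e.g. 6, 9, 13, 14).

4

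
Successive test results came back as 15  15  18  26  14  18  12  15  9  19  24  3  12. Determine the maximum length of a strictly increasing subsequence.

Track the smallest tail for each achievable length (strict):
15 → extends → [15]
15 → already a tail → [15]
18 → extends → [15, 18]
26 → extends → [15, 18, 26]
14 → replaces 15 → [14, 18, 26]
18 → already a tail → [14, 18, 26]
12 → replaces 14 → [12, 18, 26]
15 → replaces 18 → [12, 15, 26]
9 → replaces 12 → [9, 15, 26]
19 → replaces 26 → [9, 15, 19]
24 → extends → [9, 15, 19, 24]
3 → replaces 9 → [3, 15, 19, 24]
12 → replaces 15 → [3, 12, 19, 24]
Four tails, so the longest strictly increasing subsequence has length 4 (e.g. 15, 18, 19, 24).

4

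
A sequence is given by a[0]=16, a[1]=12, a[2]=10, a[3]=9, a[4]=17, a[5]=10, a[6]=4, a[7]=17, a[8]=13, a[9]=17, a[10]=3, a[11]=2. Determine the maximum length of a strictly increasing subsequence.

4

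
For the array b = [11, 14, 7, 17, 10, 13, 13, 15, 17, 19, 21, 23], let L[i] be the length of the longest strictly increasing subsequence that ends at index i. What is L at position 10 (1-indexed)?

6

dp[i] = 1 + max{dp[j] : j<i, b[j]<b[i]} (or 1 if no such j):
i:      1  2  3  4  5  6  7  8  9 10 11 12
b[i]:  11 14  7 17 10 13 13 15 17 19 21 23
dp:     1  2  1  3  2  3  3  4  5  6  7  8
At index 10 the value is 6.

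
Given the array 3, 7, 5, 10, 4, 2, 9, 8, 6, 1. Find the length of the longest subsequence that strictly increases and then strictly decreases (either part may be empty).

7

inc[i] = longest strictly increasing subsequence ending at i; dec[i] = longest strictly decreasing subsequence starting at i:
i:      1  2  3  4  5  6  7  8  9 10
a[i]:   3  7  5 10  4  2  9  8  6  1
inc:    1  2  2  3  2  1  3  3  3  1
dec:    3  5  4  5  3  2  4  3  2  1
Best peak at i=4 (value 10): inc=3, dec=5, length 3+5−1 = 7.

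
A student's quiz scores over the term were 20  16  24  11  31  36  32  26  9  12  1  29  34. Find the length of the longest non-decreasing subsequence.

5

Track the smallest tail for each achievable length (allowing ties):
20 → extends → [20]
16 → replaces 20 → [16]
24 → extends → [16, 24]
11 → replaces 16 → [11, 24]
31 → extends → [11, 24, 31]
36 → extends → [11, 24, 31, 36]
32 → replaces 36 → [11, 24, 31, 32]
26 → replaces 31 → [11, 24, 26, 32]
9 → replaces 11 → [9, 24, 26, 32]
12 → replaces 24 → [9, 12, 26, 32]
1 → replaces 9 → [1, 12, 26, 32]
29 → replaces 32 → [1, 12, 26, 29]
34 → extends → [1, 12, 26, 29, 34]
Five tails, so the longest non-decreasing subsequence has length 5 (e.g. 20, 24, 31, 32, 34).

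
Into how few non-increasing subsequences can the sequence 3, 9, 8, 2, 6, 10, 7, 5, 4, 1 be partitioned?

3

Place each on the leftmost legal pile:
3 → new pile 1 (tops now [3])
9 → new pile 2 (tops now [3, 9])
8 → pile 2 (tops now [3, 8])
2 → pile 1 (tops now [2, 8])
6 → pile 2 (tops now [2, 6])
10 → new pile 3 (tops now [2, 6, 10])
7 → pile 3 (tops now [2, 6, 7])
5 → pile 2 (tops now [2, 5, 7])
4 → pile 2 (tops now [2, 4, 7])
1 → pile 1 (tops now [1, 4, 7])
Three piles.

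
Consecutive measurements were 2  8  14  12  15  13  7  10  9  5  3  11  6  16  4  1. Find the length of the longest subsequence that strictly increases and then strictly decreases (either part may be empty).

10

inc[i] = longest strictly increasing subsequence ending at i; dec[i] = longest strictly decreasing subsequence starting at i:
i:      1  2  3  4  5  6  7  8  9 10 11 12 13 14 15 16
a[i]:   2  8 14 12 15 13  7 10  9  5  3 11  6 16  4  1
inc:    1  2  3  3  4  4  2  3  3  2  2  4  3  5  3  1
dec:    2  5  7  6  7  6  4  5  4  3  2  4  3  3  2  1
Best peak at i=5 (value 15): inc=4, dec=7, length 4+7−1 = 10.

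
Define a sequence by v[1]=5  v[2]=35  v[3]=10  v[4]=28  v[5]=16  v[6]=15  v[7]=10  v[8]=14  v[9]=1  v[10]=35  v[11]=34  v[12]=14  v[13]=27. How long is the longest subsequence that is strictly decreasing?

Negate each value so 'decreasing' becomes 'increasing', then run patience tails on the negated sequence:
-5 → extends → [-5]
-35 → replaces -5 → [-35]
-10 → extends → [-35, -10]
-28 → replaces -10 → [-35, -28]
-16 → extends → [-35, -28, -16]
-15 → extends → [-35, -28, -16, -15]
-10 → extends → [-35, -28, -16, -15, -10]
-14 → replaces -10 → [-35, -28, -16, -15, -14]
-1 → extends → [-35, -28, -16, -15, -14, -1]
-35 → already a tail → [-35, -28, -16, -15, -14, -1]
-34 → replaces -28 → [-35, -34, -16, -15, -14, -1]
-14 → already a tail → [-35, -34, -16, -15, -14, -1]
-27 → replaces -16 → [-35, -34, -27, -15, -14, -1]
Six tails, so the longest strictly decreasing subsequence of the original has length 6.

6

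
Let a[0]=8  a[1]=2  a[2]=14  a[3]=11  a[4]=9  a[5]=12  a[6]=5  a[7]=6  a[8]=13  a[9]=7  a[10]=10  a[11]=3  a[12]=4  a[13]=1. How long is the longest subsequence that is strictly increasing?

5

Let dp[i] be the length of the longest such subsequence ending at index i:
i:      0  1  2  3  4  5  6  7  8  9 10 11 12 13
a[i]:   8  2 14 11  9 12  5  6 13  7 10  3  4  1
dp:     1  1  2  2  2  3  2  3  4  4  5  2  3  1
Maximum dp value is 5.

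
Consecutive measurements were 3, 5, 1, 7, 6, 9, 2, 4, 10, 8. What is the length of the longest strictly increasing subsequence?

5

Track the smallest tail for each achievable length (strict):
3 → extends → [3]
5 → extends → [3, 5]
1 → replaces 3 → [1, 5]
7 → extends → [1, 5, 7]
6 → replaces 7 → [1, 5, 6]
9 → extends → [1, 5, 6, 9]
2 → replaces 5 → [1, 2, 6, 9]
4 → replaces 6 → [1, 2, 4, 9]
10 → extends → [1, 2, 4, 9, 10]
8 → replaces 9 → [1, 2, 4, 8, 10]
Five tails, so the longest strictly increasing subsequence has length 5 (e.g. 3, 5, 7, 9, 10).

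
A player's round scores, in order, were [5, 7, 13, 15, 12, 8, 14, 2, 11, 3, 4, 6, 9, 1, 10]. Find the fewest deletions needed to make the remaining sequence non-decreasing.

Fewest deletions = n − (longest non-decreasing subsequence).
Patience tails:
5 → extends → [5]
7 → extends → [5, 7]
13 → extends → [5, 7, 13]
15 → extends → [5, 7, 13, 15]
12 → replaces 13 → [5, 7, 12, 15]
8 → replaces 12 → [5, 7, 8, 15]
14 → replaces 15 → [5, 7, 8, 14]
2 → replaces 5 → [2, 7, 8, 14]
11 → replaces 14 → [2, 7, 8, 11]
3 → replaces 7 → [2, 3, 8, 11]
4 → replaces 8 → [2, 3, 4, 11]
6 → replaces 11 → [2, 3, 4, 6]
9 → extends → [2, 3, 4, 6, 9]
1 → replaces 2 → [1, 3, 4, 6, 9]
10 → extends → [1, 3, 4, 6, 9, 10]
Longest non-decreasing subsequence has length 6, so deletions = 15 − 6 = 9.

9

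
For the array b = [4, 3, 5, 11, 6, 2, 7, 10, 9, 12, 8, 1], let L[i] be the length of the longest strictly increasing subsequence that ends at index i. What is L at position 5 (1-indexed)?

3

dp[i] = 1 + max{dp[j] : j<i, b[j]<b[i]} (or 1 if no such j):
i:      1  2  3  4  5  6  7  8  9 10 11 12
b[i]:   4  3  5 11  6  2  7 10  9 12  8  1
dp:     1  1  2  3  3  1  4  5  5  6  5  1
At index 5 the value is 3.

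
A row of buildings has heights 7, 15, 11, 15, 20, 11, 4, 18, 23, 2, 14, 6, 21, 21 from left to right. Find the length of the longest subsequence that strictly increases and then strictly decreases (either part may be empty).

7

inc[i] = longest strictly increasing subsequence ending at i; dec[i] = longest strictly decreasing subsequence starting at i:
i:      1  2  3  4  5  6  7  8  9 10 11 12 13 14
a[i]:   7 15 11 15 20 11  4 18 23  2 14  6 21 21
inc:    1  2  2  3  4  2  1  4  5  1  3  2  5  5
dec:    3  4  3  4  4  3  2  3  3  1  2  1  1  1
Best peak at i=5 (value 20): inc=4, dec=4, length 4+4−1 = 7.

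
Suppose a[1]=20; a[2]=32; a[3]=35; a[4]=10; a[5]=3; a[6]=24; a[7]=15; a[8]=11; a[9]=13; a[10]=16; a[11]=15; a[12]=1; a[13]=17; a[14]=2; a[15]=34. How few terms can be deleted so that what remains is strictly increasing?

9

Fewest deletions = n − (longest strictly increasing subsequence).
i:      1  2  3  4  5  6  7  8  9 10 11 12 13 14 15
a[i]:  20 32 35 10  3 24 15 11 13 16 15  1 17  2 34
dp:     1  2  3  1  1  2  2  2  3  4  4  1  5  2  6
max dp = 6, so deletions = 15 − 6 = 9.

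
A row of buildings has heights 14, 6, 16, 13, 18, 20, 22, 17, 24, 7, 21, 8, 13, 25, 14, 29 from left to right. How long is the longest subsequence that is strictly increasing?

8

Track the smallest tail for each achievable length (strict):
14 → extends → [14]
6 → replaces 14 → [6]
16 → extends → [6, 16]
13 → replaces 16 → [6, 13]
18 → extends → [6, 13, 18]
20 → extends → [6, 13, 18, 20]
22 → extends → [6, 13, 18, 20, 22]
17 → replaces 18 → [6, 13, 17, 20, 22]
24 → extends → [6, 13, 17, 20, 22, 24]
7 → replaces 13 → [6, 7, 17, 20, 22, 24]
21 → replaces 22 → [6, 7, 17, 20, 21, 24]
8 → replaces 17 → [6, 7, 8, 20, 21, 24]
13 → replaces 20 → [6, 7, 8, 13, 21, 24]
25 → extends → [6, 7, 8, 13, 21, 24, 25]
14 → replaces 21 → [6, 7, 8, 13, 14, 24, 25]
29 → extends → [6, 7, 8, 13, 14, 24, 25, 29]
Eight tails, so the longest strictly increasing subsequence has length 8 (e.g. 14, 16, 18, 20, 22, 24, 25, 29).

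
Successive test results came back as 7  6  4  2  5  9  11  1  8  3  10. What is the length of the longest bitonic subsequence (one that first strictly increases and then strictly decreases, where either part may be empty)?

6

inc[i] = longest strictly increasing subsequence ending at i; dec[i] = longest strictly decreasing subsequence starting at i:
i:      1  2  3  4  5  6  7  8  9 10 11
a[i]:   7  6  4  2  5  9 11  1  8  3 10
inc:    1  1  1  1  2  3  4  1  3  2  4
dec:    5  4  3  2  2  3  3  1  2  1  1
Best peak at i=7 (value 11): inc=4, dec=3, length 4+3−1 = 6.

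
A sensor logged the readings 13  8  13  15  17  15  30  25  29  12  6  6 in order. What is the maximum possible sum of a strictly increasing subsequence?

Let S[i] be the best sum of a strictly increasing subsequence ending at i:
i:       1   2   3   4   5   6   7   8   9  10  11  12
a[i]:   13   8  13  15  17  15  30  25  29  12   6   6
S:      13   8  21  36  53  36  83  78 107  20   6   6
Maximum is 107 (e.g. 8 + 13 + 15 + 17 + 25 + 29).

107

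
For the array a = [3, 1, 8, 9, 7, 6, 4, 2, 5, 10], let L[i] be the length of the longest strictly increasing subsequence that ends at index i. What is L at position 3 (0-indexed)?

3

dp[i] = 1 + max{dp[j] : j<i, a[j]<a[i]} (or 1 if no such j):
i:      0  1  2  3  4  5  6  7  8  9
a[i]:   3  1  8  9  7  6  4  2  5 10
dp:     1  1  2  3  2  2  2  2  3  4
At index 3 the value is 3.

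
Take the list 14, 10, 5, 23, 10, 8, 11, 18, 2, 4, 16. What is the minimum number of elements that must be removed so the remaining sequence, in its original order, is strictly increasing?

Fewest deletions = n − (longest strictly increasing subsequence).
Patience tails:
14 → extends → [14]
10 → replaces 14 → [10]
5 → replaces 10 → [5]
23 → extends → [5, 23]
10 → replaces 23 → [5, 10]
8 → replaces 10 → [5, 8]
11 → extends → [5, 8, 11]
18 → extends → [5, 8, 11, 18]
2 → replaces 5 → [2, 8, 11, 18]
4 → replaces 8 → [2, 4, 11, 18]
16 → replaces 18 → [2, 4, 11, 16]
Longest strictly increasing subsequence has length 4, so deletions = 11 − 4 = 7.

7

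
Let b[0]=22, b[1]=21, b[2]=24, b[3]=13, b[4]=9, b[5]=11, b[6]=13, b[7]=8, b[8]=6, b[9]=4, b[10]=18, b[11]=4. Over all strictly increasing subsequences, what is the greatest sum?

Let S[i] be the best sum of a strictly increasing subsequence ending at i:
i:      0  1  2  3  4  5  6  7  8  9 10 11
b[i]:  22 21 24 13  9 11 13  8  6  4 18  4
S:     22 21 46 13  9 20 33  8  6  4 51  4
Maximum is 51 (e.g. 9 + 11 + 13 + 18).

51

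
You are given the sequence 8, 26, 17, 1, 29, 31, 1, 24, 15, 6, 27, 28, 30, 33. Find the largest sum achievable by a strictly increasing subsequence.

167

Let S[i] be the best sum of a strictly increasing subsequence ending at i:
i:       1   2   3   4   5   6   7   8   9  10  11  12  13  14
a[i]:    8  26  17   1  29  31   1  24  15   6  27  28  30  33
S:       8  34  25   1  63  94   1  49  23   7  76 104 134 167
Maximum is 167 (e.g. 8 + 17 + 24 + 27 + 28 + 30 + 33).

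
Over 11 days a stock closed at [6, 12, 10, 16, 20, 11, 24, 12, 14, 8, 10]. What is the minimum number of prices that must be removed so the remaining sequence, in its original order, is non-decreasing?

Fewest deletions = n − (longest non-decreasing subsequence).
i:      1  2  3  4  5  6  7  8  9 10 11
a[i]:   6 12 10 16 20 11 24 12 14  8 10
dp:     1  2  2  3  4  3  5  4  5  2  3
max dp = 5, so deletions = 11 − 5 = 6.

6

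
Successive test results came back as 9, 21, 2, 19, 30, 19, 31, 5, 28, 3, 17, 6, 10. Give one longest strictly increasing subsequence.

9, 21, 30, 31

Patience tails give the LIS length; then backtrack through the dp parents:
9 → extends → [9]
21 → extends → [9, 21]
2 → replaces 9 → [2, 21]
19 → replaces 21 → [2, 19]
30 → extends → [2, 19, 30]
19 → already a tail → [2, 19, 30]
31 → extends → [2, 19, 30, 31]
5 → replaces 19 → [2, 5, 30, 31]
28 → replaces 30 → [2, 5, 28, 31]
3 → replaces 5 → [2, 3, 28, 31]
17 → replaces 28 → [2, 3, 17, 31]
6 → replaces 17 → [2, 3, 6, 31]
10 → replaces 31 → [2, 3, 6, 10]
Length 4; one witness is 9, 21, 30, 31.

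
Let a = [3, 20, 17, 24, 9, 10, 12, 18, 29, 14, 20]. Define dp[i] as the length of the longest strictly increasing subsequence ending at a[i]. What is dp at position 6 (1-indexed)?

dp[i] = 1 + max{dp[j] : j<i, a[j]<a[i]} (or 1 if no such j):
i:      1  2  3  4  5  6  7  8  9 10 11
a[i]:   3 20 17 24  9 10 12 18 29 14 20
dp:     1  2  2  3  2  3  4  5  6  5  6
At index 6 the value is 3.

3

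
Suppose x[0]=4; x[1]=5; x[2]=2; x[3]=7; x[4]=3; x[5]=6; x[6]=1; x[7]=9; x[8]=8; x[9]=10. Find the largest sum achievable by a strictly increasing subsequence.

35

Let S[i] be the best sum of a strictly increasing subsequence ending at i:
i:      0  1  2  3  4  5  6  7  8  9
x[i]:   4  5  2  7  3  6  1  9  8 10
S:      4  9  2 16  5 15  1 25 24 35
Maximum is 35 (e.g. 4 + 5 + 7 + 9 + 10).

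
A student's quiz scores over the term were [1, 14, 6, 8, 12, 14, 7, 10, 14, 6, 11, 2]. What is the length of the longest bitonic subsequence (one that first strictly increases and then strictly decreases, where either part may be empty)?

8

inc[i] = longest strictly increasing subsequence ending at i; dec[i] = longest strictly decreasing subsequence starting at i:
i:      1  2  3  4  5  6  7  8  9 10 11 12
a[i]:   1 14  6  8 12 14  7 10 14  6 11  2
inc:    1  2  2  3  4  5  3  4  5  2  5  2
dec:    1  5  2  4  4  4  3  3  3  2  2  1
Best peak at i=6 (value 14): inc=5, dec=4, length 5+4−1 = 8.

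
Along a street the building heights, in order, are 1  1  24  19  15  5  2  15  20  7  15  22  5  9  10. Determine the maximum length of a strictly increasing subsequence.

5

Track the smallest tail for each achievable length (strict):
1 → extends → [1]
1 → already a tail → [1]
24 → extends → [1, 24]
19 → replaces 24 → [1, 19]
15 → replaces 19 → [1, 15]
5 → replaces 15 → [1, 5]
2 → replaces 5 → [1, 2]
15 → extends → [1, 2, 15]
20 → extends → [1, 2, 15, 20]
7 → replaces 15 → [1, 2, 7, 20]
15 → replaces 20 → [1, 2, 7, 15]
22 → extends → [1, 2, 7, 15, 22]
5 → replaces 7 → [1, 2, 5, 15, 22]
9 → replaces 15 → [1, 2, 5, 9, 22]
10 → replaces 22 → [1, 2, 5, 9, 10]
Five tails, so the longest strictly increasing subsequence has length 5 (e.g. 1, 5, 15, 20, 22).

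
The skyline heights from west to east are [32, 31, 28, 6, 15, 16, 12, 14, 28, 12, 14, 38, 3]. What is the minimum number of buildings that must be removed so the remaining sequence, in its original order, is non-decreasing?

8

Fewest deletions = n − (longest non-decreasing subsequence).
Patience tails:
32 → extends → [32]
31 → replaces 32 → [31]
28 → replaces 31 → [28]
6 → replaces 28 → [6]
15 → extends → [6, 15]
16 → extends → [6, 15, 16]
12 → replaces 15 → [6, 12, 16]
14 → replaces 16 → [6, 12, 14]
28 → extends → [6, 12, 14, 28]
12 → replaces 14 → [6, 12, 12, 28]
14 → replaces 28 → [6, 12, 12, 14]
38 → extends → [6, 12, 12, 14, 38]
3 → replaces 6 → [3, 12, 12, 14, 38]
Longest non-decreasing subsequence has length 5, so deletions = 13 − 5 = 8.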